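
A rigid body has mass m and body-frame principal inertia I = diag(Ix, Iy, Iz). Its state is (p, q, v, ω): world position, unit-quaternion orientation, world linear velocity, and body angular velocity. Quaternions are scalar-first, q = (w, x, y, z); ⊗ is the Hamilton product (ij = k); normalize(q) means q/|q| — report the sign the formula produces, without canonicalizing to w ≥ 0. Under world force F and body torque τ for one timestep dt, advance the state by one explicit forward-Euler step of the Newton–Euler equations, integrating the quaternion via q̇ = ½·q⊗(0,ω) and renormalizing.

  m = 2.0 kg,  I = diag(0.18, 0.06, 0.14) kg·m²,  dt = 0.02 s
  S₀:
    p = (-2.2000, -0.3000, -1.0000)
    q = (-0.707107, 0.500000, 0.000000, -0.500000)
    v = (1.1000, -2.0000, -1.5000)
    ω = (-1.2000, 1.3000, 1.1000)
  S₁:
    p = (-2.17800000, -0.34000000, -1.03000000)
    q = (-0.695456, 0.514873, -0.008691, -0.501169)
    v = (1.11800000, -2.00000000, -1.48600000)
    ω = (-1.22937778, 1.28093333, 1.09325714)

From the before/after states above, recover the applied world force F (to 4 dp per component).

v₁ − v₀ = (0.01800000, 0.00000000, 0.01400000)
applied force F = (1.8000, 0.0000, 1.4000)

F = (1.8000, 0.0000, 1.4000)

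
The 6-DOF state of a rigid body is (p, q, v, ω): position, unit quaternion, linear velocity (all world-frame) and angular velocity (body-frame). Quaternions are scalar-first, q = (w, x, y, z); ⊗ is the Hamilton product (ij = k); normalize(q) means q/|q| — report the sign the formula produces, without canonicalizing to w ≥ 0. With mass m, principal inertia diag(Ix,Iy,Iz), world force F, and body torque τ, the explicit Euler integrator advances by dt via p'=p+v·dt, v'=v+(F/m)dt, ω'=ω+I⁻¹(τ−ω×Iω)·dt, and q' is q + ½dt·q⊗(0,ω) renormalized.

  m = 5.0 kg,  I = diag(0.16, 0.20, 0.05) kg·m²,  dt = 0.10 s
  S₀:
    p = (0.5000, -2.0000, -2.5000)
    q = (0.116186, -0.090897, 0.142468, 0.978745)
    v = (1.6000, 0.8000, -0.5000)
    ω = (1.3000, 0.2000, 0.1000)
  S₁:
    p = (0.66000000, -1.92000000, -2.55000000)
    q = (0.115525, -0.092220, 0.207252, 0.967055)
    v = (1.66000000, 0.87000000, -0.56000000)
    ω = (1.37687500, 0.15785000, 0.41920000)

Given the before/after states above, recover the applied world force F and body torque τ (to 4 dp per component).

Δv = v₁−v₀ = (0.06000000, 0.07000000, -0.06000000)
m·(v₁−v₀)/dt = (3.0000, 3.5000, -3.0000)
Δω = ω₁−ω₀ = (0.07687500, -0.04215000, 0.31920000)
ω₀×(Iω₀) = (-0.0030, 0.0143, 0.0104)
applied torque τ = (0.1200, -0.0700, 0.1700)

F = (3.0000, 3.5000, -3.0000)
τ = (0.1200, -0.0700, 0.1700)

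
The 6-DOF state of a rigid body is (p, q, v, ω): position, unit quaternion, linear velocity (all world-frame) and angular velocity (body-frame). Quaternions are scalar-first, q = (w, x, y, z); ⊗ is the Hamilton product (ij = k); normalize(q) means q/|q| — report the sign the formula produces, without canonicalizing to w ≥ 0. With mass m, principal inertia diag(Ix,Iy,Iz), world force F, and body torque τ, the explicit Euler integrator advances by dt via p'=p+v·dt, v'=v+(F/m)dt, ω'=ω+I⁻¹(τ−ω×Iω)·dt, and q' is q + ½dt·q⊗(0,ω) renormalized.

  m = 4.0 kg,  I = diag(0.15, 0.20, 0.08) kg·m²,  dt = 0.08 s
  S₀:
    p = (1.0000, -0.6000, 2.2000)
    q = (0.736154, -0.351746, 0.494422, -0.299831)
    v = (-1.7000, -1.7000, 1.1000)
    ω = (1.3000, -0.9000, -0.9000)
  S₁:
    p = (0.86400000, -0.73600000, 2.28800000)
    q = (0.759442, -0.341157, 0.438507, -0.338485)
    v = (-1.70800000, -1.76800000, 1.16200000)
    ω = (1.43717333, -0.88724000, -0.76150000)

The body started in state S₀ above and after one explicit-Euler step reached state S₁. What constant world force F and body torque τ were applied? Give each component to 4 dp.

rate change Δω = (0.13717333, 0.01276000, 0.13850000)
applied torque τ = (0.1600, -0.0500, 0.0800)
v₁ − v₀ = (-0.00800000, -0.06800000, 0.06200000)
m·(v₁−v₀)/dt = (-0.4000, -3.4000, 3.1000)

F = (-0.4000, -3.4000, 3.1000)
τ = (0.1600, -0.0500, 0.0800)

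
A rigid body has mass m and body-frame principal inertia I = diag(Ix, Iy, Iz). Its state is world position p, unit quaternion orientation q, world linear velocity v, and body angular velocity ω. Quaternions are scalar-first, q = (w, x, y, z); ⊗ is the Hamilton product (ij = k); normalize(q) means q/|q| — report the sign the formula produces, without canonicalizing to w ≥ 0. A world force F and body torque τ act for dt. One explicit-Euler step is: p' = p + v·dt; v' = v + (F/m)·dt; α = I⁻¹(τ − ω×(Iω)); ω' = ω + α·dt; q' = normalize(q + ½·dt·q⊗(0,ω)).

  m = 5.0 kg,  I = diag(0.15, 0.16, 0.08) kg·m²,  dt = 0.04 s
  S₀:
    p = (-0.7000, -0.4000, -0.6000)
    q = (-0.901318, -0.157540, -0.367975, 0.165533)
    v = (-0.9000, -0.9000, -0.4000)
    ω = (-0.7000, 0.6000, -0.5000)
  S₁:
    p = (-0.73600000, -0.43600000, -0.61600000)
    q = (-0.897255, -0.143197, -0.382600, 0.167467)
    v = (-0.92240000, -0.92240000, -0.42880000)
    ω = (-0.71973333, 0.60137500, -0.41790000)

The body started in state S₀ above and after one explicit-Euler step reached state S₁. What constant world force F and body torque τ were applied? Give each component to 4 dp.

F = (-2.8000, -2.8000, -3.6000)
τ = (-0.0500, 0.0300, 0.1600)

rate change Δω = (-0.01973333, 0.00137500, 0.08210000)
applied torque τ = (-0.0500, 0.0300, 0.1600)
velocity change Δv = (-0.02240000, -0.02240000, -0.02880000)
F = m·Δv/dt = (-2.8000, -2.8000, -3.6000)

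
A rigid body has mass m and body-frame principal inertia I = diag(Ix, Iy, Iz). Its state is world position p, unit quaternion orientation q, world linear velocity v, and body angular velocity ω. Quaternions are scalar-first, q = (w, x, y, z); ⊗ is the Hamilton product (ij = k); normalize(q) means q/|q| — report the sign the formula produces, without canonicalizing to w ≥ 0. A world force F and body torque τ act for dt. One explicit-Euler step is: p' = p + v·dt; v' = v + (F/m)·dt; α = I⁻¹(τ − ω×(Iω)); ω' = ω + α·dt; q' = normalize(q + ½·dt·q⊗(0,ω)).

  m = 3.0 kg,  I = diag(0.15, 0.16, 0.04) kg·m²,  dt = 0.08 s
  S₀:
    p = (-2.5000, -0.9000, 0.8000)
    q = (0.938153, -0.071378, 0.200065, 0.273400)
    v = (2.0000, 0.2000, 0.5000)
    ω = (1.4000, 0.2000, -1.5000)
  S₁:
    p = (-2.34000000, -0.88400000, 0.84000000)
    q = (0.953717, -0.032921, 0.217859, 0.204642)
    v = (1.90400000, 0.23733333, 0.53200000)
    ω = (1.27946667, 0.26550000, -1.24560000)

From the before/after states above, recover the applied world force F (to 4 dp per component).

F = (-3.6000, 1.4000, 1.2000)

velocity change Δv = (-0.09600000, 0.03733333, 0.03200000)
applied force F = (-3.6000, 1.4000, 1.2000)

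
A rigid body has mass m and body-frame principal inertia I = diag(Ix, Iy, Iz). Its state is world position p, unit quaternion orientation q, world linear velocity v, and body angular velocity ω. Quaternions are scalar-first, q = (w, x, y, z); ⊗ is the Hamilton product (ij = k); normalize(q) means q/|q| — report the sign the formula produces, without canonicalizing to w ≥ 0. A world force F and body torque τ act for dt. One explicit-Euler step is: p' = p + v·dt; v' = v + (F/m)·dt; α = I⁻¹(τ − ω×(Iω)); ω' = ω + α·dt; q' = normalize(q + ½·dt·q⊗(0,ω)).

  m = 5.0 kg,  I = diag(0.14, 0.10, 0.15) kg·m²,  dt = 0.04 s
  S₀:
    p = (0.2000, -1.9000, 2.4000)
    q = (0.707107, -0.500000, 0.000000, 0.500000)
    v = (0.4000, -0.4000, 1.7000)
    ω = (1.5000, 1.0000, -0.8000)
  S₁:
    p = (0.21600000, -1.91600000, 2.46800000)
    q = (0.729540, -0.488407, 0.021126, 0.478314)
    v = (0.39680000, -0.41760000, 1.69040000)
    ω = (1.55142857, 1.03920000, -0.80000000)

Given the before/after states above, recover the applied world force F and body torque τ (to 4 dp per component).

Δv = v₁−v₀ = (-0.00320000, -0.01760000, -0.00960000)
m·(v₁−v₀)/dt = (-0.4000, -2.2000, -1.2000)
ω₁ − ω₀ = (0.05142857, 0.03920000, 0.00000000)
applied torque τ = (0.1400, 0.1100, -0.0600)

F = (-0.4000, -2.2000, -1.2000)
τ = (0.1400, 0.1100, -0.0600)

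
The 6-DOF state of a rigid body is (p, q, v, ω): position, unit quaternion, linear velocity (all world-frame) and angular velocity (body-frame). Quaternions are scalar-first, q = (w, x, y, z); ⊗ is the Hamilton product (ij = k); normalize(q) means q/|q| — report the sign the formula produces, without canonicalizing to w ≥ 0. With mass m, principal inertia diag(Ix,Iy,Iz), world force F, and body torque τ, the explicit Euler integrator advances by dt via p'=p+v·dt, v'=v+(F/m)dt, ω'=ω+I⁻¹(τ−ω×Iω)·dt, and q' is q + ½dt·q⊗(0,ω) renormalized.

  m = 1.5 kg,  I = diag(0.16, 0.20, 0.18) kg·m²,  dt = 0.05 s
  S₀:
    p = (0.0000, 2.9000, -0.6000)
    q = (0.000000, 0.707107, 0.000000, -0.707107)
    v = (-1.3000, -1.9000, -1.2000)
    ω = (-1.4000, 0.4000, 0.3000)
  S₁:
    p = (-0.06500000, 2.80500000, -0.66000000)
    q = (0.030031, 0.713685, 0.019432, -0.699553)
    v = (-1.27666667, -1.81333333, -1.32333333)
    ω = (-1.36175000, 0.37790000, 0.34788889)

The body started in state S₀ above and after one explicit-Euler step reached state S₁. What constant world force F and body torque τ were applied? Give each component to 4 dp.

F = (0.7000, 2.6000, -3.7000)
τ = (0.1200, -0.0800, 0.1500)

Δω = ω₁−ω₀ = (0.03825000, -0.02210000, 0.04788889)
τ = I·(Δω/dt) + ω₀×(Iω₀) = (0.1200, -0.0800, 0.1500)
Δv = v₁−v₀ = (0.02333333, 0.08666667, -0.12333333)
applied force F = (0.7000, 2.6000, -3.7000)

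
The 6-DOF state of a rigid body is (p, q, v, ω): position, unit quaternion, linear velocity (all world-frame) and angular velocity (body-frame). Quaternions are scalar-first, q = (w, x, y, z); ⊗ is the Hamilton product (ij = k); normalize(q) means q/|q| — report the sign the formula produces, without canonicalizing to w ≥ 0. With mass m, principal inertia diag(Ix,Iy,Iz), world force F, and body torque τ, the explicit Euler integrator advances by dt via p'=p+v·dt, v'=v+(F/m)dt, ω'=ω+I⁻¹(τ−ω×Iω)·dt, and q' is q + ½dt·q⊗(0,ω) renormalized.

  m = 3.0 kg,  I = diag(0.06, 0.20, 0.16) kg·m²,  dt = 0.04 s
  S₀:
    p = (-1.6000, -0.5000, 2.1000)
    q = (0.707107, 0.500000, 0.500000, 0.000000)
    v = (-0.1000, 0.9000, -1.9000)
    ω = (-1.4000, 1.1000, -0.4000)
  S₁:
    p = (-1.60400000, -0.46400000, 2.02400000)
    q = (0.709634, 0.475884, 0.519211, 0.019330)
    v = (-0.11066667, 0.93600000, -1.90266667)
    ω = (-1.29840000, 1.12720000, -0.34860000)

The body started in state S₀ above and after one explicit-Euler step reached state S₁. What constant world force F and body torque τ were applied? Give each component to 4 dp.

F = (-0.8000, 2.7000, -0.2000)
τ = (0.1700, 0.0800, -0.0100)

v₁ − v₀ = (-0.01066667, 0.03600000, -0.00266667)
m·(v₁−v₀)/dt = (-0.8000, 2.7000, -0.2000)
rate change Δω = (0.10160000, 0.02720000, 0.05140000)
ω₀×(Iω₀) = (0.0176, -0.0560, -0.2156)
applied torque τ = (0.1700, 0.0800, -0.0100)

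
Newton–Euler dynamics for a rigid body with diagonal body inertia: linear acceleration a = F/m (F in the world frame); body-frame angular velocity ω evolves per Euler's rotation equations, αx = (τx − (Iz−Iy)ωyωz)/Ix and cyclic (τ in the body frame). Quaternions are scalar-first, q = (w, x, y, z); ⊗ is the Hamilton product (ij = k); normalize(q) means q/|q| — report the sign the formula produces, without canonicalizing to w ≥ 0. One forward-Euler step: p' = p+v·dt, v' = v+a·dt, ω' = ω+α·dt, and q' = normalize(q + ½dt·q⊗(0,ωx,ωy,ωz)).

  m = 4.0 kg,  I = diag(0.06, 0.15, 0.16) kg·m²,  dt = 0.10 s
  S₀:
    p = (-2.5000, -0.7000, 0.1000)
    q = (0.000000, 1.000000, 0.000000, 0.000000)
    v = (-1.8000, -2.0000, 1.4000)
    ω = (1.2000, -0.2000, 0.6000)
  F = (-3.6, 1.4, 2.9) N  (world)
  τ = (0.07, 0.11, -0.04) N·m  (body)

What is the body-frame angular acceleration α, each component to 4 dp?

precession coupling ω×(Iω) = (-0.0012, -0.0720, -0.0216)
angular accel α = (1.1867, 1.2133, -0.1150)

α = (1.1867, 1.2133, -0.1150)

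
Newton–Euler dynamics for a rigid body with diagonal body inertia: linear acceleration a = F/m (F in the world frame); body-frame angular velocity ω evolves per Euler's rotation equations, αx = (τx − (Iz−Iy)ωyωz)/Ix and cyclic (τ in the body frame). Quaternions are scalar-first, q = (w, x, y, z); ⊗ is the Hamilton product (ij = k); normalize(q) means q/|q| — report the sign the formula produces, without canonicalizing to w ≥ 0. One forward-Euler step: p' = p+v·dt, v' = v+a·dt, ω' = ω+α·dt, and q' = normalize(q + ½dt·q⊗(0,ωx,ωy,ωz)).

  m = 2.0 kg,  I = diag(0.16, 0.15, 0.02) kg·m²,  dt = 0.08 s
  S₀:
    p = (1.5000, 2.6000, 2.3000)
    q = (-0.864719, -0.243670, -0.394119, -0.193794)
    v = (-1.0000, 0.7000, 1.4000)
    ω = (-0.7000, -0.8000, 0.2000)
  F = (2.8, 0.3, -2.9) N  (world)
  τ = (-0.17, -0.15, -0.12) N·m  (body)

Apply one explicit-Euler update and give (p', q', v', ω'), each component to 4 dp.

gyro term ω×Iω = (0.0208, -0.0196, -0.0056)
α = I⁻¹(τ − ω×Iω) = (-1.1925, -0.8693, -5.7200)
ω + α·dt = (-0.7954, -0.8695, -0.2576)
q⊗(0,ω) = (-0.4471054, 0.3714443, 0.8761650, -0.2538911)
q' = normalize(q + ½dt·q⊗(0,ω)) = (-0.8818, -0.2286, -0.3587, -0.2038)
linear accel F/m = (1.4000, 0.1500, -1.4500)
p' = p + v·dt = (1.4200, 2.6560, 2.4120)
v + (F/m)dt = (-0.8880, 0.7120, 1.2840)

p' = (1.4200, 2.6560, 2.4120)
q' = (-0.8818, -0.2286, -0.3587, -0.2038)
v' = (-0.8880, 0.7120, 1.2840)
ω' = (-0.7954, -0.8695, -0.2576)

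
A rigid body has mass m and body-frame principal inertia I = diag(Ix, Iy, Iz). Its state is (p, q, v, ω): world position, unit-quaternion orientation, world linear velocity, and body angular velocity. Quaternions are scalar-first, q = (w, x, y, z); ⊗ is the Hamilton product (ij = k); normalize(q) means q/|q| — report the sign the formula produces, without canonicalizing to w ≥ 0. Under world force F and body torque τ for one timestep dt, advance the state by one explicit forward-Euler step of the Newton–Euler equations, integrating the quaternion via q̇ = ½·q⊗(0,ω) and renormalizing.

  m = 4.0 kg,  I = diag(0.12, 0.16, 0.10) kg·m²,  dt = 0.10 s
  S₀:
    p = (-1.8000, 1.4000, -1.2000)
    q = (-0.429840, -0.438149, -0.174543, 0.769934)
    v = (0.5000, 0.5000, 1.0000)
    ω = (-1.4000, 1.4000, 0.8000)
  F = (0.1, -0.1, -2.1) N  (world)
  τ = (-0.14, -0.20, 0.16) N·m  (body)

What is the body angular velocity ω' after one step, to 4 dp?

gyro term ω×Iω = (-0.0672, -0.0224, -0.0784)
angular accel α = (-0.6067, -1.1100, 2.3840)
ω' = ω + α·dt = (-1.4607, 1.2890, 1.0384)

ω' = (-1.4607, 1.2890, 1.0384)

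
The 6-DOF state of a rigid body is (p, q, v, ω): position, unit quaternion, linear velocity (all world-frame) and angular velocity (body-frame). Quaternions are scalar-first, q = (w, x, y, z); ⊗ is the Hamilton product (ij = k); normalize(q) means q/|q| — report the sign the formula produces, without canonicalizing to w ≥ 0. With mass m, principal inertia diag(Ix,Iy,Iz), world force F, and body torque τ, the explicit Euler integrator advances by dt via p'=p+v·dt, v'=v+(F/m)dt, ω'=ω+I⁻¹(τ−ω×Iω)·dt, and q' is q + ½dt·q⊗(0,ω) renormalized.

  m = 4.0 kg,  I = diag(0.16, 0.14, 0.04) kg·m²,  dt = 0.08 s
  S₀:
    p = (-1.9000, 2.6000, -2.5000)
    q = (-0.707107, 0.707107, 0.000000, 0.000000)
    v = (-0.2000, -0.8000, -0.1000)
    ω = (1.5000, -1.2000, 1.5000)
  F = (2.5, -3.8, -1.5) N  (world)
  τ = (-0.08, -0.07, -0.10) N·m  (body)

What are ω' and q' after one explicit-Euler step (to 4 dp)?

α = I⁻¹(τ − ω×Iω) = (-1.6250, -2.4286, -3.4000)
ω + α·dt = (1.3700, -1.3943, 1.2280)
2q̇ = q⊗(0,ω) = (-1.0606605, -1.0606605, -0.2121321, -1.9091889)
updated quaternion q' = (-0.7460, 0.6615, -0.0084, -0.0760)

ω' = (1.3700, -1.3943, 1.2280)
q' = (-0.7460, 0.6615, -0.0084, -0.0760)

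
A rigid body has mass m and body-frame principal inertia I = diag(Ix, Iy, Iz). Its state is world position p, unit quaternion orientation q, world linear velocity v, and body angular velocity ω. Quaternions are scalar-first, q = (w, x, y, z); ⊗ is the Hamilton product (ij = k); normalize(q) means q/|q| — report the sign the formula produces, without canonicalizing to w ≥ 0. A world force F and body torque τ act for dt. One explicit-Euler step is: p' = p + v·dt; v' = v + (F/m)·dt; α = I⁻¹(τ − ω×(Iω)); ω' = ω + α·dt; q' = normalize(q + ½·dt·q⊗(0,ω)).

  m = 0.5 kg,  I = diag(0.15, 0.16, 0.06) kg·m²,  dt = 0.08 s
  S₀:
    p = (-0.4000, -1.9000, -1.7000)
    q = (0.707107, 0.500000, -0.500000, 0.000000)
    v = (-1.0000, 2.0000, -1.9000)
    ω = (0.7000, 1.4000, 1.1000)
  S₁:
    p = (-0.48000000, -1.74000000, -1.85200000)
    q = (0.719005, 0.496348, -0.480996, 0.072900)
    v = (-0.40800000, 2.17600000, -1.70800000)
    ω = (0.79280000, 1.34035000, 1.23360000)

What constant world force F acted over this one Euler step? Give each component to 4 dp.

F = (3.7000, 1.1000, 1.2000)

Δv = v₁−v₀ = (0.59200000, 0.17600000, 0.19200000)
F = m·Δv/dt = (3.7000, 1.1000, 1.2000)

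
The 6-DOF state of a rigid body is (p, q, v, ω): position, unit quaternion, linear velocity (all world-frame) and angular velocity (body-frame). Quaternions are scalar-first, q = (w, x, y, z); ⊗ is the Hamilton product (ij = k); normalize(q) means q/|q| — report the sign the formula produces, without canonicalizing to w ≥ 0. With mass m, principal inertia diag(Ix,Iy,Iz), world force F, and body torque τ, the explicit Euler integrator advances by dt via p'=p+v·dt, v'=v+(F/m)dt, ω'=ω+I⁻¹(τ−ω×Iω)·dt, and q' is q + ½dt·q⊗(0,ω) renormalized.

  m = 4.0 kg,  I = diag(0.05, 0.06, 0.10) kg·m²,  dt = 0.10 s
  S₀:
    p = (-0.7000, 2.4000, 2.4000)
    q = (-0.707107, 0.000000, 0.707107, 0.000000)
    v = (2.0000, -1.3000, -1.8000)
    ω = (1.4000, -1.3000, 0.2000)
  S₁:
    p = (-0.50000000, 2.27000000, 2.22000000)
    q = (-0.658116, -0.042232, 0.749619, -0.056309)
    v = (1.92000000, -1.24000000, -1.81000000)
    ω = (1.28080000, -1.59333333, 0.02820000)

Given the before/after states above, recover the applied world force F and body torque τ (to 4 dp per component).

F = (-3.2000, 2.4000, -0.4000)
τ = (-0.0700, -0.1900, -0.1900)

ω₁ − ω₀ = (-0.11920000, -0.29333333, -0.17180000)
precession coupling = (-0.0104, -0.0140, -0.0182)
applied torque τ = (-0.0700, -0.1900, -0.1900)
velocity change Δv = (-0.08000000, 0.06000000, -0.01000000)
F = m·Δv/dt = (-3.2000, 2.4000, -0.4000)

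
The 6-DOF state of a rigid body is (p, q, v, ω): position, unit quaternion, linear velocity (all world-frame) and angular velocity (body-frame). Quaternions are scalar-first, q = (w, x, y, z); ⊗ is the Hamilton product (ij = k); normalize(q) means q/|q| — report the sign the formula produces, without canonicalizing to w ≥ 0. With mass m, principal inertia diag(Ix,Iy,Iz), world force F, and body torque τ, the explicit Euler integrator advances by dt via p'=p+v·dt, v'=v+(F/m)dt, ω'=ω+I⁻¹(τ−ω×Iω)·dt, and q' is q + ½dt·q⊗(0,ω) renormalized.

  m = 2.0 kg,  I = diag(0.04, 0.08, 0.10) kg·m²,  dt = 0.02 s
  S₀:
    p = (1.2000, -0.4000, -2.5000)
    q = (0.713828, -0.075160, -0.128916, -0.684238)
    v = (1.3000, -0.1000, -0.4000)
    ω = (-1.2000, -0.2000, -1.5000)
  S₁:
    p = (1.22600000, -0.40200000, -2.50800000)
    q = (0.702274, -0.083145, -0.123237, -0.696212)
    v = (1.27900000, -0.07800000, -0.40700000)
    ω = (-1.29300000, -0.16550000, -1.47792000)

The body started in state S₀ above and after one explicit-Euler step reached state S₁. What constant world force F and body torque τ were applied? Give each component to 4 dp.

Δω = ω₁−ω₀ = (-0.09300000, 0.03450000, 0.02208000)
precession coupling = (0.0060, -0.1080, 0.0096)
applied torque τ = (-0.1800, 0.0300, 0.1200)
Δv = v₁−v₀ = (-0.02100000, 0.02200000, -0.00700000)
F = m·Δv/dt = (-2.1000, 2.2000, -0.7000)

F = (-2.1000, 2.2000, -0.7000)
τ = (-0.1800, 0.0300, 0.1200)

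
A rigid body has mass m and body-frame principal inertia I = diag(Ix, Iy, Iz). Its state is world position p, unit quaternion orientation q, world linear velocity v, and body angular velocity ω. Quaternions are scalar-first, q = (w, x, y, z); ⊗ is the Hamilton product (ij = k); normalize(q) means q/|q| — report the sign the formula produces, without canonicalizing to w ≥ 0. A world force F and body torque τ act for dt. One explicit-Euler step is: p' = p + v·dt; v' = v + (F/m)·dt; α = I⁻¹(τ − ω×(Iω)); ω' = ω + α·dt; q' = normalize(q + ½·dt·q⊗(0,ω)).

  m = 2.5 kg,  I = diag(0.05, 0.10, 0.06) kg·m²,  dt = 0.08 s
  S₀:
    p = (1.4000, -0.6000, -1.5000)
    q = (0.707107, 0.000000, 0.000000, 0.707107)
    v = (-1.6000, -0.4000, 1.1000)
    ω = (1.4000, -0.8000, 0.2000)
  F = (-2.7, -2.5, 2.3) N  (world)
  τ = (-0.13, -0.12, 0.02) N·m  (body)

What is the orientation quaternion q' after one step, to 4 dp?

Hamilton product q⊗(0,ω) = (-0.1414214, 1.5556354, 0.4242642, 0.1414214)
updated quaternion q' = (0.7000, 0.0621, 0.0169, 0.7113)

q' = (0.7000, 0.0621, 0.0169, 0.7113)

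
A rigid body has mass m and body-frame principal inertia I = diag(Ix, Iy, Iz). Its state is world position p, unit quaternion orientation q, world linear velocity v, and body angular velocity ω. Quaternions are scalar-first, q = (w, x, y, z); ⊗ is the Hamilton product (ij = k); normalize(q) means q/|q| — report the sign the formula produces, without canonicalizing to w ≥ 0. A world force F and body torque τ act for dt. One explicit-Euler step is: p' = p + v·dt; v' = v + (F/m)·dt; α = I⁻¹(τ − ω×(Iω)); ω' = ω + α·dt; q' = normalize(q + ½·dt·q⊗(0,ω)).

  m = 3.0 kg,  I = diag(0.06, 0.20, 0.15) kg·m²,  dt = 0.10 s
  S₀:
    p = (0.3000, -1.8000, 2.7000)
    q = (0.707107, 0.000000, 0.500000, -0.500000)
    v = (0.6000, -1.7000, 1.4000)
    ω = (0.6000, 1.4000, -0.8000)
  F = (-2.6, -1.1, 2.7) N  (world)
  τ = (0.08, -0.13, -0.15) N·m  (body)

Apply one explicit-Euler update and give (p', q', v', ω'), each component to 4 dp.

p' = (0.3600, -1.9700, 2.8400)
q' = (0.6497, 0.0361, 0.5325, -0.5413)
v' = (0.5133, -1.7367, 1.4900)
ω' = (0.6400, 1.3134, -0.9784)

(τ − ω×Iω)/I = (0.4000, -0.8660, -1.7840)
new body rate ω' = (0.6400, 1.3134, -0.9784)
Hamilton product q⊗(0,ω) = (-1.1000000, 0.7242642, 0.6899498, -0.8656856)
updated quaternion q' = (0.6497, 0.0361, 0.5325, -0.5413)
a = (-0.8667, -0.3667, 0.9000)
p' = p + v·dt = (0.3600, -1.9700, 2.8400)
new velocity v' = (0.5133, -1.7367, 1.4900)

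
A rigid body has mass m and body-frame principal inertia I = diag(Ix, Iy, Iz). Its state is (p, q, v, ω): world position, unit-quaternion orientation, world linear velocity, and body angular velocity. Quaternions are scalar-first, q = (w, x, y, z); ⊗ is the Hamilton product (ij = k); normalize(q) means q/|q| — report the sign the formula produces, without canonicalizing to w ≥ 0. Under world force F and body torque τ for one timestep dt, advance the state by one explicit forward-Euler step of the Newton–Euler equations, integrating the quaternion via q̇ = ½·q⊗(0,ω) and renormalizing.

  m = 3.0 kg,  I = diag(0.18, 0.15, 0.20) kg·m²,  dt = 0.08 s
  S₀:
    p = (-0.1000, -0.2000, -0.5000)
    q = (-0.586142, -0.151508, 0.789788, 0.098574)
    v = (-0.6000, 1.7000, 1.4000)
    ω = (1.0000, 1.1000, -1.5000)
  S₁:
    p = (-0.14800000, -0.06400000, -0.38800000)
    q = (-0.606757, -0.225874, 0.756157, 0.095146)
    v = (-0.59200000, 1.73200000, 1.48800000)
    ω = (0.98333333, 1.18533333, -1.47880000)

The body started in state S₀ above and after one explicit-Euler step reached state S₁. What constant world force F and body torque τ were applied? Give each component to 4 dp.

velocity change Δv = (0.00800000, 0.03200000, 0.08800000)
m·(v₁−v₀)/dt = (0.3000, 1.2000, 3.3000)
Δω = ω₁−ω₀ = (-0.01666667, 0.08533333, 0.02120000)
τ = I·(Δω/dt) + ω₀×(Iω₀) = (-0.1200, 0.1900, 0.0200)

F = (0.3000, 1.2000, 3.3000)
τ = (-0.1200, 0.1900, 0.0200)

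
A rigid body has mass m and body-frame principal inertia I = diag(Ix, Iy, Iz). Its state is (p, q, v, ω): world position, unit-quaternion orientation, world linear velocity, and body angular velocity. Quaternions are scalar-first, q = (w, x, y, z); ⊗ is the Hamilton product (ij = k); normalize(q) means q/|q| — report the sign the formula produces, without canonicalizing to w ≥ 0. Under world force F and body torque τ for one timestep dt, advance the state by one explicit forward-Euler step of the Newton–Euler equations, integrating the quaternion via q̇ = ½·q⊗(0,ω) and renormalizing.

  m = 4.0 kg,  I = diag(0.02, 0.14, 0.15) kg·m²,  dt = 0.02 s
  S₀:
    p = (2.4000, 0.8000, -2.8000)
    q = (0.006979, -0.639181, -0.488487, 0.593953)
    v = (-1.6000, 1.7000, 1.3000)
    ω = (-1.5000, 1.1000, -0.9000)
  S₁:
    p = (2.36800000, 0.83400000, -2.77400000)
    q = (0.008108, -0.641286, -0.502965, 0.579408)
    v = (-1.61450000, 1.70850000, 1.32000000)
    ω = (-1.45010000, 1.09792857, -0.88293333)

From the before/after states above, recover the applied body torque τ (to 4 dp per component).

τ = (0.0400, -0.1900, -0.0700)

rate change Δω = (0.04990000, -0.00207143, 0.01706667)
I·α + gyro = (0.0400, -0.1900, -0.0700)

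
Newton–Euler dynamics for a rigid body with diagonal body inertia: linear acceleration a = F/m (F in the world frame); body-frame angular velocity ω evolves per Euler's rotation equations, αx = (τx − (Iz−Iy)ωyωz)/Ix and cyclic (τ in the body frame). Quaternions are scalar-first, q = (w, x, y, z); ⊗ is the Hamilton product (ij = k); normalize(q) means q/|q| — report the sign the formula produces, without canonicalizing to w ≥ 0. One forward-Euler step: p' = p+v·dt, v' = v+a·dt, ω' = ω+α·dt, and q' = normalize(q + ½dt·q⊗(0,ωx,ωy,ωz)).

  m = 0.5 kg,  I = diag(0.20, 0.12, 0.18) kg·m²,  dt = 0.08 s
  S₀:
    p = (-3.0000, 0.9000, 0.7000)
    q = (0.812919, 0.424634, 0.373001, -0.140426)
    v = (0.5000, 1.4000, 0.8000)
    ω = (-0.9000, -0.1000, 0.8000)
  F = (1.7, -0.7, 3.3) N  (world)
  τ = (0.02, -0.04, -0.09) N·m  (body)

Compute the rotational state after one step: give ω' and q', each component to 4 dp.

precession coupling ω×(Iω) = (-0.0048, -0.0144, -0.0072)
(τ − ω×Iω)/I = (0.1240, -0.2133, -0.4600)
ω' = ω + α·dt = (-0.8901, -0.1171, 0.7632)
2q̇ = q⊗(0,ω) = (0.5318115, -0.4472689, -0.2946157, 0.9435727)
q + ½dt·q⊗(0,ω), renormalized = (0.8332, 0.4063, 0.3608, -0.1026)

ω' = (-0.8901, -0.1171, 0.7632)
q' = (0.8332, 0.4063, 0.3608, -0.1026)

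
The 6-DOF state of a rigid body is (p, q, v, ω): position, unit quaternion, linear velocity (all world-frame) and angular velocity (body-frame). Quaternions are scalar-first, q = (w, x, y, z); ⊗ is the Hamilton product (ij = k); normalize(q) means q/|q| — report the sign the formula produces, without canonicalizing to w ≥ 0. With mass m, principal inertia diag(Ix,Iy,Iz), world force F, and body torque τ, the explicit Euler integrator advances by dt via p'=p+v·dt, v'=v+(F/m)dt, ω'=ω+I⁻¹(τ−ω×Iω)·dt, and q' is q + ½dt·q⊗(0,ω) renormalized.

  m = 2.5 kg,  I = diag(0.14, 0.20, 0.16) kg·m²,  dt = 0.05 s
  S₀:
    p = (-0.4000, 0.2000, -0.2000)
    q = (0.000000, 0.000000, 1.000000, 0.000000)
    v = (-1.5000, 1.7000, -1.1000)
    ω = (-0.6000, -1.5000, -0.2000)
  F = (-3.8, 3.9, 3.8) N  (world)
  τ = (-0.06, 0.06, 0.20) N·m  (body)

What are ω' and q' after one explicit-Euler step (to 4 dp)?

ω' = (-0.6171, -1.4844, -0.1544)
q' = (0.0375, -0.0050, 0.9992, 0.0150)

ω×(Iω) gyroscopic = (-0.0120, -0.0024, 0.0540)
(τ − ω×Iω)/I = (-0.3429, 0.3120, 0.9125)
ω + α·dt = (-0.6171, -1.4844, -0.1544)
2q̇ = q⊗(0,ω) = (1.5000000, -0.2000000, 0.0000000, 0.6000000)
updated quaternion q' = (0.0375, -0.0050, 0.9992, 0.0150)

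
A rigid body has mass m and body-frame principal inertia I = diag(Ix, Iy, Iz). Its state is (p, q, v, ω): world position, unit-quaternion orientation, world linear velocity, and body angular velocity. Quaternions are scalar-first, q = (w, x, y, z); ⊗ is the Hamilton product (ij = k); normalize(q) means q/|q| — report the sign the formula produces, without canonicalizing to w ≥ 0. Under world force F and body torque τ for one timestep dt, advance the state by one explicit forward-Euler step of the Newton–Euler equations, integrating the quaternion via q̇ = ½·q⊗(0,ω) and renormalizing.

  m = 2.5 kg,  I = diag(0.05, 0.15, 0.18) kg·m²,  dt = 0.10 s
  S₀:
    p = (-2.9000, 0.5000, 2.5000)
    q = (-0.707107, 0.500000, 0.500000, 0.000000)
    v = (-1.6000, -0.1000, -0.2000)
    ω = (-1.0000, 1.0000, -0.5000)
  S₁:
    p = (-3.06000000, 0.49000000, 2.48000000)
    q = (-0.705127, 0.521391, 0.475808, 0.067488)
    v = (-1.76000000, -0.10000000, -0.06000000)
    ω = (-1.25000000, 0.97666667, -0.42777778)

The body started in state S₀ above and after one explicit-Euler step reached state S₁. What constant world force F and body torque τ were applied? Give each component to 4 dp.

Δω = ω₁−ω₀ = (-0.25000000, -0.02333333, 0.07222222)
applied torque τ = (-0.1400, -0.1000, 0.0300)
v₁ − v₀ = (-0.16000000, 0.00000000, 0.14000000)
F = m·Δv/dt = (-4.0000, 0.0000, 3.5000)

F = (-4.0000, 0.0000, 3.5000)
τ = (-0.1400, -0.1000, 0.0300)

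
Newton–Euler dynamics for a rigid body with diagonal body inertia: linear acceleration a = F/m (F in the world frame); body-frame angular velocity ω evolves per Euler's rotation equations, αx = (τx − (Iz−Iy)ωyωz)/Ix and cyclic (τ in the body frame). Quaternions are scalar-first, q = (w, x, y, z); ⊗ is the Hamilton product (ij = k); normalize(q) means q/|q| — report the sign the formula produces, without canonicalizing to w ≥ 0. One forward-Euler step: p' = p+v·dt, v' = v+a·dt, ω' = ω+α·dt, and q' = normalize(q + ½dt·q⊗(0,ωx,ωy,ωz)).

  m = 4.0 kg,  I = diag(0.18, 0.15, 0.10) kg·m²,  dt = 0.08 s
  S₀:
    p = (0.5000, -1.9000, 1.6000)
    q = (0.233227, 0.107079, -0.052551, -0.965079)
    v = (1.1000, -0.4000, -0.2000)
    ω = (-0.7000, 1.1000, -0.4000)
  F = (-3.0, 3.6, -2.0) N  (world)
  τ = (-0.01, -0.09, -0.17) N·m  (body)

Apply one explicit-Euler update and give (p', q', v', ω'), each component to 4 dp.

p' = (0.5880, -1.9320, 1.5840)
q' = (0.2228, 0.1436, -0.0135, -0.9641)
v' = (1.0400, -0.3280, -0.2400)
ω' = (-0.7142, 1.0401, -0.5545)

new position p' = (0.5880, -1.9320, 1.5840)
v' = v + a·dt = (1.0400, -0.3280, -0.2400)
angular accel α = (-0.1778, -0.7493, -1.9310)
new body rate ω' = (-0.7142, 1.0401, -0.5545)
q⊗(0,ω) = (-0.2532702, 0.9193484, 0.9749366, -0.0122896)
q + ½dt·q⊗(0,ω), renormalized = (0.2228, 0.1436, -0.0135, -0.9641)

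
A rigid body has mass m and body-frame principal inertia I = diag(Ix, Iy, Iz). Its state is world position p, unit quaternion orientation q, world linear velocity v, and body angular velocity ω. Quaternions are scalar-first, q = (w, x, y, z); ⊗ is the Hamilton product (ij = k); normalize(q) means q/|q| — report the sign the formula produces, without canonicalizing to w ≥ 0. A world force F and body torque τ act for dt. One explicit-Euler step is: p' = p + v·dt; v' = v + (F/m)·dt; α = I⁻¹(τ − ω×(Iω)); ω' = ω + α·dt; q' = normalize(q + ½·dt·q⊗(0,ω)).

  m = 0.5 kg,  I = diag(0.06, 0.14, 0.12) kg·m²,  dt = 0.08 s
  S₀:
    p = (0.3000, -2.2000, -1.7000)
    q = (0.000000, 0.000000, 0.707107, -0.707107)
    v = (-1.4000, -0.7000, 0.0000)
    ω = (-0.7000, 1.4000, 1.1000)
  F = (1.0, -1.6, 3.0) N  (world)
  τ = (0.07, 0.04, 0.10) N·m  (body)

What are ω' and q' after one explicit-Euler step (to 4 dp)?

ω' = (-0.5656, 1.3965, 1.2189)
q' = (-0.0085, 0.0705, 0.7248, -0.6853)

gyro term ω×Iω = (-0.0308, 0.0462, -0.0784)
(τ − ω×Iω)/I = (1.6800, -0.0443, 1.4867)
ω' = ω + α·dt = (-0.5656, 1.3965, 1.2189)
Hamilton product q⊗(0,ω) = (-0.2121321, 1.7677675, 0.4949749, 0.4949749)
updated quaternion q' = (-0.0085, 0.0705, 0.7248, -0.6853)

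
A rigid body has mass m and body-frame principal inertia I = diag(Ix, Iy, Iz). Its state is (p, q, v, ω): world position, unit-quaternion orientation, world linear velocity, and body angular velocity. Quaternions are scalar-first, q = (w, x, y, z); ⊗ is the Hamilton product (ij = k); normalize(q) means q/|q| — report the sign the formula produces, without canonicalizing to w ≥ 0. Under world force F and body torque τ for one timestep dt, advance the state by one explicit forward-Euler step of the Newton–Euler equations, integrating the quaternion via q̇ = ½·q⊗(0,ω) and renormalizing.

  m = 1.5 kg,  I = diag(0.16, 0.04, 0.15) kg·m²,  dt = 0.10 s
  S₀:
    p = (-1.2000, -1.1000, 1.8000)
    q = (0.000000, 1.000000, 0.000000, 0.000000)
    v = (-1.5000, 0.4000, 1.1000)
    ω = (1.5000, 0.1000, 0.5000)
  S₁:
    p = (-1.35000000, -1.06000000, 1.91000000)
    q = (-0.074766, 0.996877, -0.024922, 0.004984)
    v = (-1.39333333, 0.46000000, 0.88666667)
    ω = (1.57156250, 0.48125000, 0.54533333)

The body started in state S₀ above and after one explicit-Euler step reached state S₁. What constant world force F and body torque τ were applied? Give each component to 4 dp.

F = (1.6000, 0.9000, -3.2000)
τ = (0.1200, 0.1600, 0.0500)

v₁ − v₀ = (0.10666667, 0.06000000, -0.21333333)
m·(v₁−v₀)/dt = (1.6000, 0.9000, -3.2000)
ω₁ − ω₀ = (0.07156250, 0.38125000, 0.04533333)
gyro term ω₀×Iω₀ = (0.0055, 0.0075, -0.0180)
I·α + gyro = (0.1200, 0.1600, 0.0500)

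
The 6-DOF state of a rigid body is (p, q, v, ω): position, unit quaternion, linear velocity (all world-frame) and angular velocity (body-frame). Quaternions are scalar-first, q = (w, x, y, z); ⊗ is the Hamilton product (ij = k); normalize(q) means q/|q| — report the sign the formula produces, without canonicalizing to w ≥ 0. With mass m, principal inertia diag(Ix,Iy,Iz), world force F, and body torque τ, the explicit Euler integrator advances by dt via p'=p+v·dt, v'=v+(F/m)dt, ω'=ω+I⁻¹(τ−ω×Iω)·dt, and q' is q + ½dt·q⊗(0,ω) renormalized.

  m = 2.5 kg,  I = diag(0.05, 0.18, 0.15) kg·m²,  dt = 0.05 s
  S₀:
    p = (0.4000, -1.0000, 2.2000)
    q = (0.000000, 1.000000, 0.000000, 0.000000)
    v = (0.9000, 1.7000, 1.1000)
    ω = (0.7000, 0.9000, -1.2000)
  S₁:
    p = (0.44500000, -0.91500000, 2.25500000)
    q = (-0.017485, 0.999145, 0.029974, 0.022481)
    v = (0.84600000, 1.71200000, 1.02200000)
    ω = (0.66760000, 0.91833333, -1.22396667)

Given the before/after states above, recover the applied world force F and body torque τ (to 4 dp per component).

F = (-2.7000, 0.6000, -3.9000)
τ = (0.0000, 0.1500, 0.0100)

rate change Δω = (-0.03240000, 0.01833333, -0.02396667)
ω₀×(Iω₀) = (0.0324, 0.0840, 0.0819)
applied torque τ = (0.0000, 0.1500, 0.0100)
velocity change Δv = (-0.05400000, 0.01200000, -0.07800000)
m·(v₁−v₀)/dt = (-2.7000, 0.6000, -3.9000)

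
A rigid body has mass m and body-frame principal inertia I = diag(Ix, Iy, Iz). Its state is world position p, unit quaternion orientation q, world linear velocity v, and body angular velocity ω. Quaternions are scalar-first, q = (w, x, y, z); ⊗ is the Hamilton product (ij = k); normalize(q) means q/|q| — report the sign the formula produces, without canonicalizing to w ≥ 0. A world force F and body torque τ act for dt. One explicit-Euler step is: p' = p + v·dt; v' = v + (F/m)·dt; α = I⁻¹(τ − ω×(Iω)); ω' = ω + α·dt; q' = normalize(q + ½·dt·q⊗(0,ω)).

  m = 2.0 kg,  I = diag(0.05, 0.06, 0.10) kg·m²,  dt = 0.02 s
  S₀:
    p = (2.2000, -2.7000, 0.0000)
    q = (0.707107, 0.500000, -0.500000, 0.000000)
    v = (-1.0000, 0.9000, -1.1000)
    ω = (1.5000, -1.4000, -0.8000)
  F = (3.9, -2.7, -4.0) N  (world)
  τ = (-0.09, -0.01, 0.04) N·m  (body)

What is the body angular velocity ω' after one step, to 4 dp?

ω' = (1.4461, -1.4233, -0.7878)

gyro term ω×Iω = (0.0448, 0.0600, -0.0210)
angular accel α = (-2.6960, -1.1667, 0.6100)
ω + α·dt = (1.4461, -1.4233, -0.7878)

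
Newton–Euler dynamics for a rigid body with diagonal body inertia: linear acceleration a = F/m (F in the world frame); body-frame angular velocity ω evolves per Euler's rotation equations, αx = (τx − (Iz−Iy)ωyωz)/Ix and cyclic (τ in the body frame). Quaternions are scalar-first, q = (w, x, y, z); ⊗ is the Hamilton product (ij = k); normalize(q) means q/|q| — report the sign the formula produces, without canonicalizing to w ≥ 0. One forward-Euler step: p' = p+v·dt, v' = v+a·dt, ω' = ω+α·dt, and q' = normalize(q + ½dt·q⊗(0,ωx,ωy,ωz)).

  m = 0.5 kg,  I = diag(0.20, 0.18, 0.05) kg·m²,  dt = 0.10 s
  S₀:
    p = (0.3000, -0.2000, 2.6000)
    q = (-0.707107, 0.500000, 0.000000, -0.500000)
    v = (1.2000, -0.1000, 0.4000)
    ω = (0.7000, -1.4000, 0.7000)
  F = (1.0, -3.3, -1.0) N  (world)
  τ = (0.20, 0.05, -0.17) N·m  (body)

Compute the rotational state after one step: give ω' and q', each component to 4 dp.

ω' = (0.7363, -1.4131, 0.3208)
q' = (-0.7045, 0.4386, 0.0144, -0.5577)

precession coupling ω×(Iω) = (0.1274, 0.0735, 0.0196)
α = I⁻¹(τ − ω×Iω) = (0.3630, -0.1306, -3.7920)
ω + α·dt = (0.7363, -1.4131, 0.3208)
2q̇ = q⊗(0,ω) = (0.0000000, -1.1949749, 0.2899498, -1.1949749)
q' = normalize(q + ½dt·q⊗(0,ω)) = (-0.7045, 0.4386, 0.0144, -0.5577)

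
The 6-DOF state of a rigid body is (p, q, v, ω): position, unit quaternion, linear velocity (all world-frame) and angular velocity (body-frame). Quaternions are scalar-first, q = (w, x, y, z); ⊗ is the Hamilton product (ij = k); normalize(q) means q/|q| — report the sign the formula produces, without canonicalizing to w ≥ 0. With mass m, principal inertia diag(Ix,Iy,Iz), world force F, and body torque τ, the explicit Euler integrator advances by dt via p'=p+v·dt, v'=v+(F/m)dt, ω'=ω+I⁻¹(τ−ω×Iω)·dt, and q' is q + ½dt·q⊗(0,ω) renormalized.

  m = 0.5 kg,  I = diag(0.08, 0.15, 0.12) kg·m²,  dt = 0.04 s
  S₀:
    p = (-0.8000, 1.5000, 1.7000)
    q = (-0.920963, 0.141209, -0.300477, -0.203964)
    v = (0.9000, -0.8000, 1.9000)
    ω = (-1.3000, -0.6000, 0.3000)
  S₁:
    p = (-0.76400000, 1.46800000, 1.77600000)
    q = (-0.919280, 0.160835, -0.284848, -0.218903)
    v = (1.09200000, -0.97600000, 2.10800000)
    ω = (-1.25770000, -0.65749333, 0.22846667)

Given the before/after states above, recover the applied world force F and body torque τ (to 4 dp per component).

ω₁ − ω₀ = (0.04230000, -0.05749333, -0.07153333)
τ = I·(Δω/dt) + ω₀×(Iω₀) = (0.0900, -0.2000, -0.1600)
v₁ − v₀ = (0.19200000, -0.17600000, 0.20800000)
F = m·Δv/dt = (2.4000, -2.2000, 2.6000)

F = (2.4000, -2.2000, 2.6000)
τ = (0.0900, -0.2000, -0.1600)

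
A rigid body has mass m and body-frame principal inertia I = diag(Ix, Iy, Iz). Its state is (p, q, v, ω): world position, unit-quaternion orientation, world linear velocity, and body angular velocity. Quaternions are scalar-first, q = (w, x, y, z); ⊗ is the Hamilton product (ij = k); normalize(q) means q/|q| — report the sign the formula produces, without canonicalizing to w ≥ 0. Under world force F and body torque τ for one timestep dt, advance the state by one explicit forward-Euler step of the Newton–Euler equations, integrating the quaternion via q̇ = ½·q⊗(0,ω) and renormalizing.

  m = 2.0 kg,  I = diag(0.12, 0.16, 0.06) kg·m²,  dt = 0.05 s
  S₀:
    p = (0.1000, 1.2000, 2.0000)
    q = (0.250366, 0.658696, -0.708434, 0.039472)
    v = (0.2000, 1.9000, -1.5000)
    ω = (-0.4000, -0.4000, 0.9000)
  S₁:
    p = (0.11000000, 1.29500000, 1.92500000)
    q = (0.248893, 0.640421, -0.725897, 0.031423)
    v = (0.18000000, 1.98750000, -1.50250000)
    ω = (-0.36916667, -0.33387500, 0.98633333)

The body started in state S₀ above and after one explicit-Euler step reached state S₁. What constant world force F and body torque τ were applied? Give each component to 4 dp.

F = (-0.8000, 3.5000, -0.1000)
τ = (0.1100, 0.1900, 0.1100)

ω₁ − ω₀ = (0.03083333, 0.06612500, 0.08633333)
τ = I·(Δω/dt) + ω₀×(Iω₀) = (0.1100, 0.1900, 0.1100)
v₁ − v₀ = (-0.02000000, 0.08750000, -0.00250000)
m·(v₁−v₀)/dt = (-0.8000, 3.5000, -0.1000)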